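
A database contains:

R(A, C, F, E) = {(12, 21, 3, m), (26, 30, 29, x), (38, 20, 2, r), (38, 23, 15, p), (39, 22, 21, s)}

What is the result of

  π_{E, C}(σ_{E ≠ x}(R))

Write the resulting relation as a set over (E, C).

{(m, 21), (p, 23), (r, 20), (s, 22)}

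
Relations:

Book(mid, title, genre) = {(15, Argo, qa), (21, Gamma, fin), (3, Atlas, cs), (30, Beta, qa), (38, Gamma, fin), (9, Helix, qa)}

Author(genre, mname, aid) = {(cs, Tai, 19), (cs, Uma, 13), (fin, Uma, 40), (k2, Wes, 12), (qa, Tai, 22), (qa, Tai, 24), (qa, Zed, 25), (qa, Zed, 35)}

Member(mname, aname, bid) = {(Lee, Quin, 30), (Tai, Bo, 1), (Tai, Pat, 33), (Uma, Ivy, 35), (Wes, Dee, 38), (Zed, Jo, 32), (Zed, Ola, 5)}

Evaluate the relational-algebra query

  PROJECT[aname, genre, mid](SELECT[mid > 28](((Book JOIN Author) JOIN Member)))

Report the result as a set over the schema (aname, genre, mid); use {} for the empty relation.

{(Bo, qa, 30), (Ivy, fin, 38), (Jo, qa, 30), (Ola, qa, 30), (Pat, qa, 30)}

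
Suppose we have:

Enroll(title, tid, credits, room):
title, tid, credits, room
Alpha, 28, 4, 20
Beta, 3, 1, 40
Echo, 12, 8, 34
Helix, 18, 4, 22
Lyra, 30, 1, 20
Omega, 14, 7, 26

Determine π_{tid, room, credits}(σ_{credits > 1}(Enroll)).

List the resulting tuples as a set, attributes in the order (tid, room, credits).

{(12, 34, 8), (14, 26, 7), (18, 22, 4), (28, 20, 4)}

Filtering on credits > 1 leaves {(Alpha, 28, 4, 20), (Echo, 12, 8, 34), (Helix, 18, 4, 22), (Omega, 14, 7, 26)}.
π[tid, room, credits]: project onto (tid, room, credits) → {(12, 34, 8), (14, 26, 7), (18, 22, 4), (28, 20, 4)}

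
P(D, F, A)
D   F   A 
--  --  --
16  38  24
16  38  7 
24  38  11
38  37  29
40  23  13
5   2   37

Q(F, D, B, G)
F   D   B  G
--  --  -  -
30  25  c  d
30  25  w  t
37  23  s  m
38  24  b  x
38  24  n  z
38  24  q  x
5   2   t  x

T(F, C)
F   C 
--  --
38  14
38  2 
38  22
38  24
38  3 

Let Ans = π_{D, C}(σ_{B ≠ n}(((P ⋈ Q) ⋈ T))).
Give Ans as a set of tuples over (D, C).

{(24, 14), (24, 2), (24, 22), (24, 24), (24, 3)}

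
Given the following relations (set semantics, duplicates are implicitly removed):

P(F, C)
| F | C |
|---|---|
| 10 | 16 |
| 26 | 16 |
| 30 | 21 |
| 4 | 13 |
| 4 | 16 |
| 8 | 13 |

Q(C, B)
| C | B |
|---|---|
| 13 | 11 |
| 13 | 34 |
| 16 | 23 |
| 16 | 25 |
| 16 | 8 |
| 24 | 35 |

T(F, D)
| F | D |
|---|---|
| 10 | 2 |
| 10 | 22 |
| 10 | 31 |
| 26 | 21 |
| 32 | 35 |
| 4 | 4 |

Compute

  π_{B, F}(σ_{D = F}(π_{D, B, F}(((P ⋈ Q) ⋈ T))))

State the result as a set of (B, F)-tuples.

Natural join on C: {(10, 16, 23), (10, 16, 25), (10, 16, 8), (26, 16, 23), (26, 16, 25), (26, 16, 8), (4, 13, 11), (4, 13, 34), (4, 16, 23), (4, 16, 25), (4, 16, 8), (8, 13, 11), (8, 13, 34)}
Natural join on F: {(10, 16, 23, 2), (10, 16, 23, 22), (10, 16, 23, 31), (10, 16, 25, 2), (10, 16, 25, 22), (10, 16, 25, 31), (10, 16, 8, 2), (10, 16, 8, 22), (10, 16, 8, 31), (26, 16, 23, 21), (26, 16, 25, 21), (26, 16, 8, 21), (4, 13, 11, 4), (4, 13, 34, 4), (4, 16, 23, 4), (4, 16, 25, 4), (4, 16, 8, 4)}
Projecting to D, B, F: {(2, 23, 10), (2, 25, 10), (2, 8, 10), (21, 23, 26), (21, 25, 26), (21, 8, 26), (22, 23, 10), (22, 25, 10), (22, 8, 10), (31, 23, 10), (31, 25, 10), (31, 8, 10), (4, 11, 4), (4, 23, 4), (4, 25, 4), (4, 34, 4), (4, 8, 4)}
Filtering on D = F leaves {(4, 11, 4), (4, 23, 4), (4, 25, 4), (4, 34, 4), (4, 8, 4)}.
Projecting to B, F: {(11, 4), (23, 4), (25, 4), (34, 4), (8, 4)}

{(11, 4), (23, 4), (25, 4), (34, 4), (8, 4)}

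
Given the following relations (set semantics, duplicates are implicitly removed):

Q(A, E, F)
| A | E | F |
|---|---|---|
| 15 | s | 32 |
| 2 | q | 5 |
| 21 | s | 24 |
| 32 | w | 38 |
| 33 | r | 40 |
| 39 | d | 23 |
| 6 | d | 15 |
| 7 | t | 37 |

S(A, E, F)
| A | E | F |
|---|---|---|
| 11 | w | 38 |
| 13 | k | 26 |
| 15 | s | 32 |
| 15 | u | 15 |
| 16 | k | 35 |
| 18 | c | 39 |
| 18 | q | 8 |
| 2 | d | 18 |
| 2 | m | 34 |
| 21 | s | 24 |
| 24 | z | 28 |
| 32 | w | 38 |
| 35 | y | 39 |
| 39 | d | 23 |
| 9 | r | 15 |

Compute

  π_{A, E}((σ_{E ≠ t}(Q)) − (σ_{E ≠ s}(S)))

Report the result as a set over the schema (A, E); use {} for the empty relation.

σ[E ≠ t]: keep tuples satisfying E ≠ t → {(15, s, 32), (2, q, 5), (21, s, 24), (32, w, 38), (33, r, 40), (39, d, 23), (6, d, 15)}
σ[E ≠ s]: keep tuples satisfying E ≠ s → {(11, w, 38), (13, k, 26), (15, u, 15), (16, k, 35), (18, c, 39), (18, q, 8), (2, d, 18), (2, m, 34), (24, z, 28), (32, w, 38), (35, y, 39), (39, d, 23), (9, r, 15)}
Difference: {(15, s, 32), (2, q, 5), (21, s, 24), (32, w, 38), (33, r, 40), (39, d, 23), (6, d, 15)} with {(11, w, 38), (13, k, 26), (15, u, 15), (16, k, 35), (18, c, 39), (18, q, 8), (2, d, 18), (2, m, 34), (24, z, 28), (32, w, 38), (35, y, 39), (39, d, 23), (9, r, 15)} → {(15, s, 32), (2, q, 5), (21, s, 24), (33, r, 40), (6, d, 15)}
Keep only column(s) A, E: {(15, s), (2, q), (21, s), (33, r), (6, d)}

{(15, s), (2, q), (21, s), (33, r), (6, d)}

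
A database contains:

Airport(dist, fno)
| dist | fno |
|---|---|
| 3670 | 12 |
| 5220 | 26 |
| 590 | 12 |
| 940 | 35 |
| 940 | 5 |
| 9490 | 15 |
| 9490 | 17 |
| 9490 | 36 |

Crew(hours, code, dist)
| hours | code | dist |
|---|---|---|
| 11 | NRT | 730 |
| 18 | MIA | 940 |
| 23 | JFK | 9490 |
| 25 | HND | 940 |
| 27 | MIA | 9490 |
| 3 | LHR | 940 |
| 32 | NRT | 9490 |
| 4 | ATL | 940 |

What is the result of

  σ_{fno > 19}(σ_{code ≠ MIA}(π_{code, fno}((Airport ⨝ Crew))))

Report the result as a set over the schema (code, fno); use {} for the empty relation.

Joining Airport and Crew on dist yields {(940, 35, 18, MIA), (940, 35, 25, HND), (940, 35, 3, LHR), (940, 35, 4, ATL), (940, 5, 18, MIA), (940, 5, 25, HND), (940, 5, 3, LHR), (940, 5, 4, ATL), (9490, 15, 23, JFK), (9490, 15, 27, MIA), (9490, 15, 32, NRT), (9490, 17, 23, JFK), (9490, 17, 27, MIA), (9490, 17, 32, NRT), (9490, 36, 23, JFK), (9490, 36, 27, MIA), (9490, 36, 32, NRT)}.
Projecting to code, fno: {(ATL, 35), (ATL, 5), (HND, 35), (HND, 5), (JFK, 15), (JFK, 17), (JFK, 36), (LHR, 35), (LHR, 5), (MIA, 15), (MIA, 17), (MIA, 35), (MIA, 36), (MIA, 5), (NRT, 15), (NRT, 17), (NRT, 36)}
σ[code ≠ MIA]: keep tuples satisfying code ≠ MIA → {(ATL, 35), (ATL, 5), (HND, 35), (HND, 5), (JFK, 15), (JFK, 17), (JFK, 36), (LHR, 35), (LHR, 5), (NRT, 15), (NRT, 17), (NRT, 36)}
σ[fno > 19]: keep tuples satisfying fno > 19 → {(ATL, 35), (HND, 35), (JFK, 36), (LHR, 35), (NRT, 36)}

{(ATL, 35), (HND, 35), (JFK, 36), (LHR, 35), (NRT, 36)}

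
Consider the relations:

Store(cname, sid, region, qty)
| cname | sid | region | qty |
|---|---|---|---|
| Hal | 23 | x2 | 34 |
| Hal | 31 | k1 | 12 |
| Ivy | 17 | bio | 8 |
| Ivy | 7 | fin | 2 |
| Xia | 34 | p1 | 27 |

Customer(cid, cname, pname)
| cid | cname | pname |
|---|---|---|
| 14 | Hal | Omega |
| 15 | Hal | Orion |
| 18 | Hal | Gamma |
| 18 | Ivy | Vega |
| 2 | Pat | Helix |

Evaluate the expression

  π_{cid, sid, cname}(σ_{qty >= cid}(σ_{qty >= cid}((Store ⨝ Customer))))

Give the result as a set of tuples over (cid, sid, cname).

{(14, 23, Hal), (15, 23, Hal), (18, 23, Hal)}

Joining Store and Customer on cname yields {(Hal, 23, x2, 34, 14, Omega), (Hal, 23, x2, 34, 15, Orion), (Hal, 23, x2, 34, 18, Gamma), (Hal, 31, k1, 12, 14, Omega), (Hal, 31, k1, 12, 15, Orion), (Hal, 31, k1, 12, 18, Gamma), (Ivy, 17, bio, 8, 18, Vega), (Ivy, 7, fin, 2, 18, Vega)}.
Apply σ_{qty >= cid}; surviving tuples: {(Hal, 23, x2, 34, 14, Omega), (Hal, 23, x2, 34, 15, Orion), (Hal, 23, x2, 34, 18, Gamma)}
Apply σ_{qty >= cid}; surviving tuples: {(Hal, 23, x2, 34, 14, Omega), (Hal, 23, x2, 34, 15, Orion), (Hal, 23, x2, 34, 18, Gamma)}
Projecting to cid, sid, cname: {(14, 23, Hal), (15, 23, Hal), (18, 23, Hal)}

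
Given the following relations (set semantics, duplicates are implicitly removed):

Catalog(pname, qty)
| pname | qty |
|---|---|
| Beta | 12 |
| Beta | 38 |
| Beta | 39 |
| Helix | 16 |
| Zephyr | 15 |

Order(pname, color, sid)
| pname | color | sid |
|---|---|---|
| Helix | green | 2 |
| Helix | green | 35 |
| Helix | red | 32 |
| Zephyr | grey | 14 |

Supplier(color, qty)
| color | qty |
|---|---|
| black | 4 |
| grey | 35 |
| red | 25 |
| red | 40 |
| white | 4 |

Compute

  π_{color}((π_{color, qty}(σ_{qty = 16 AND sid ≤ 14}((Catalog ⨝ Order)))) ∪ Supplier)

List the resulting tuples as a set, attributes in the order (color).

Natural join on pname: {(Helix, 16, green, 2), (Helix, 16, green, 35), (Helix, 16, red, 32), (Zephyr, 15, grey, 14)}
σ[qty = 16 AND sid ≤ 14]: keep tuples satisfying qty = 16 AND sid ≤ 14 → {(Helix, 16, green, 2)}
π_{color, qty} gives {(green, 16)}.
Union: {(green, 16)} with {(black, 4), (grey, 35), (red, 25), (red, 40), (white, 4)} → {(black, 4), (green, 16), (grey, 35), (red, 25), (red, 40), (white, 4)}
π_{color} gives {black, green, grey, red, white} (1 duplicate(s) eliminated).

{black, green, grey, red, white}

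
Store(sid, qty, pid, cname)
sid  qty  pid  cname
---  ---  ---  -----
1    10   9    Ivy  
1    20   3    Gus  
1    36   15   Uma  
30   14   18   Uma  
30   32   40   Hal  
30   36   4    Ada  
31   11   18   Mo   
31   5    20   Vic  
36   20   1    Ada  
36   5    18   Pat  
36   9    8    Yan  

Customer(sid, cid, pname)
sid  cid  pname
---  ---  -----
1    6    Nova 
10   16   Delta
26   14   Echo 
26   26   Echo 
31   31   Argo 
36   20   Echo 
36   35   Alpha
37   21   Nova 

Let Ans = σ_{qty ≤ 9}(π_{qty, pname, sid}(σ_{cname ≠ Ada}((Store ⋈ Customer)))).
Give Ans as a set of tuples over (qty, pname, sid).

Joining Store and Customer on sid yields {(1, 10, 9, Ivy, 6, Nova), (1, 20, 3, Gus, 6, Nova), (1, 36, 15, Uma, 6, Nova), (31, 11, 18, Mo, 31, Argo), (31, 5, 20, Vic, 31, Argo), (36, 20, 1, Ada, 20, Echo), (36, 20, 1, Ada, 35, Alpha), (36, 5, 18, Pat, 20, Echo), (36, 5, 18, Pat, 35, Alpha), (36, 9, 8, Yan, 20, Echo), (36, 9, 8, Yan, 35, Alpha)}.
Apply σ_{cname ≠ Ada}; surviving tuples: {(1, 10, 9, Ivy, 6, Nova), (1, 20, 3, Gus, 6, Nova), (1, 36, 15, Uma, 6, Nova), (31, 11, 18, Mo, 31, Argo), (31, 5, 20, Vic, 31, Argo), (36, 5, 18, Pat, 20, Echo), (36, 5, 18, Pat, 35, Alpha), (36, 9, 8, Yan, 20, Echo), (36, 9, 8, Yan, 35, Alpha)}
π[qty, pname, sid]: project onto (qty, pname, sid) → {(10, Nova, 1), (11, Argo, 31), (20, Nova, 1), (36, Nova, 1), (5, Alpha, 36), (5, Argo, 31), (5, Echo, 36), (9, Alpha, 36), (9, Echo, 36)}
Apply σ_{qty ≤ 9}; surviving tuples: {(5, Alpha, 36), (5, Argo, 31), (5, Echo, 36), (9, Alpha, 36), (9, Echo, 36)}

{(5, Alpha, 36), (5, Argo, 31), (5, Echo, 36), (9, Alpha, 36), (9, Echo, 36)}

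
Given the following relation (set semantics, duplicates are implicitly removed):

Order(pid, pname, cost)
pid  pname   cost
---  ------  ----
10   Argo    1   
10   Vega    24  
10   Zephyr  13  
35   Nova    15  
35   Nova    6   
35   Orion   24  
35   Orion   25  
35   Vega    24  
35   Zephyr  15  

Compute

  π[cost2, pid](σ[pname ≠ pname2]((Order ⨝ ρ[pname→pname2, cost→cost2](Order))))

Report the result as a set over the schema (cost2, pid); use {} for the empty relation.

{(1, 10), (13, 10), (15, 35), (24, 10), (24, 35), (25, 35), (6, 35)}

ρ[pname→pname2, cost→cost2]: schema becomes (pid, pname2, cost2); tuples unchanged.
Order ⋈ ρ[pname→pname2, cost→cost2](Order) (natural join on pid): {(10, Argo, 1, Argo, 1), (10, Argo, 1, Vega, 24), (10, Argo, 1, Zephyr, 13), (10, Vega, 24, Argo, 1), (10, Vega, 24, Vega, 24), (10, Vega, 24, Zephyr, 13), (10, Zephyr, 13, Argo, 1), (10, Zephyr, 13, Vega, 24), (10, Zephyr, 13, Zephyr, 13), (35, Nova, 15, Nova, 15), (35, Nova, 15, Nova, 6), (35, Nova, 15, Orion, 24), (35, Nova, 15, Orion, 25), (35, Nova, 15, Vega, 24), (35, Nova, 15, Zephyr, 15), (35, Nova, 6, Nova, 15), (35, Nova, 6, Nova, 6), (35, Nova, 6, Orion, 24), (35, Nova, 6, Orion, 25), (35, Nova, 6, Vega, 24), (35, Nova, 6, Zephyr, 15), (35, Orion, 24, Nova, 15), (35, Orion, 24, Nova, 6), (35, Orion, 24, Orion, 24), (35, Orion, 24, Orion, 25), (35, Orion, 24, Vega, 24), (35, Orion, 24, Zephyr, 15), (35, Orion, 25, Nova, 15), (35, Orion, 25, Nova, 6), (35, Orion, 25, Orion, 24), (35, Orion, 25, Orion, 25), (35, Orion, 25, Vega, 24), (35, Orion, 25, Zephyr, 15), (35, Vega, 24, Nova, 15), (35, Vega, 24, Nova, 6), (35, Vega, 24, Orion, 24), (35, Vega, 24, Orion, 25), (35, Vega, 24, Vega, 24), (35, Vega, 24, Zephyr, 15), (35, Zephyr, 15, Nova, 15), (35, Zephyr, 15, Nova, 6), (35, Zephyr, 15, Orion, 24), (35, Zephyr, 15, Orion, 25), (35, Zephyr, 15, Vega, 24), (35, Zephyr, 15, Zephyr, 15)}
σ[pname ≠ pname2]: keep tuples satisfying pname ≠ pname2 → {(10, Argo, 1, Vega, 24), (10, Argo, 1, Zephyr, 13), (10, Vega, 24, Argo, 1), (10, Vega, 24, Zephyr, 13), (10, Zephyr, 13, Argo, 1), (10, Zephyr, 13, Vega, 24), (35, Nova, 15, Orion, 24), (35, Nova, 15, Orion, 25), (35, Nova, 15, Vega, 24), (35, Nova, 15, Zephyr, 15), (35, Nova, 6, Orion, 24), (35, Nova, 6, Orion, 25), (35, Nova, 6, Vega, 24), (35, Nova, 6, Zephyr, 15), (35, Orion, 24, Nova, 15), (35, Orion, 24, Nova, 6), (35, Orion, 24, Vega, 24), (35, Orion, 24, Zephyr, 15), (35, Orion, 25, Nova, 15), (35, Orion, 25, Nova, 6), (35, Orion, 25, Vega, 24), (35, Orion, 25, Zephyr, 15), (35, Vega, 24, Nova, 15), (35, Vega, 24, Nova, 6), (35, Vega, 24, Orion, 24), (35, Vega, 24, Orion, 25), (35, Vega, 24, Zephyr, 15), (35, Zephyr, 15, Nova, 15), (35, Zephyr, 15, Nova, 6), (35, Zephyr, 15, Orion, 24), (35, Zephyr, 15, Orion, 25), (35, Zephyr, 15, Vega, 24)}
Projecting to cost2, pid (25 duplicate(s) eliminated): {(1, 10), (13, 10), (15, 35), (24, 10), (24, 35), (25, 35), (6, 35)}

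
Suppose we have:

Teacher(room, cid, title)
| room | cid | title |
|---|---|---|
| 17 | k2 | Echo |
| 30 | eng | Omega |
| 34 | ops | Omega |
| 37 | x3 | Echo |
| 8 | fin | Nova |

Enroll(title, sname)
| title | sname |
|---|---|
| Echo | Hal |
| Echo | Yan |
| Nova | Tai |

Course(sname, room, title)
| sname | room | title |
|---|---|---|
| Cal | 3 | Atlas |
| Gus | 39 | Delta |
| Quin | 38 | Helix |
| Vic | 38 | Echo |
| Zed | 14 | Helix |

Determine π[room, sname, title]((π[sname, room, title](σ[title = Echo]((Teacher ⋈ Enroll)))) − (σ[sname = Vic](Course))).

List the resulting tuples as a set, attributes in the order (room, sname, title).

{(17, Hal, Echo), (17, Yan, Echo), (37, Hal, Echo), (37, Yan, Echo)}

Natural join on title: {(17, k2, Echo, Hal), (17, k2, Echo, Yan), (37, x3, Echo, Hal), (37, x3, Echo, Yan), (8, fin, Nova, Tai)}
Filtering on title = Echo leaves {(17, k2, Echo, Hal), (17, k2, Echo, Yan), (37, x3, Echo, Hal), (37, x3, Echo, Yan)}.
Keep only column(s) sname, room, title: {(Hal, 17, Echo), (Hal, 37, Echo), (Yan, 17, Echo), (Yan, 37, Echo)}
Filtering on sname = Vic leaves {(Vic, 38, Echo)}.
Difference: {(Hal, 17, Echo), (Hal, 37, Echo), (Yan, 17, Echo), (Yan, 37, Echo)} with {(Vic, 38, Echo)} → {(Hal, 17, Echo), (Hal, 37, Echo), (Yan, 17, Echo), (Yan, 37, Echo)}
Keep only column(s) room, sname, title: {(17, Hal, Echo), (17, Yan, Echo), (37, Hal, Echo), (37, Yan, Echo)}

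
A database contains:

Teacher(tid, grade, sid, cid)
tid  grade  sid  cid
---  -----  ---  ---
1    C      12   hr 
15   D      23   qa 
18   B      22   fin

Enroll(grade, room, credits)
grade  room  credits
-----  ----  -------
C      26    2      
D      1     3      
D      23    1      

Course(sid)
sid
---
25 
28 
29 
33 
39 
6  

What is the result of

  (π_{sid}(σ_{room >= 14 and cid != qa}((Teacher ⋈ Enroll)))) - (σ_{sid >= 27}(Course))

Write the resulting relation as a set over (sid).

{12}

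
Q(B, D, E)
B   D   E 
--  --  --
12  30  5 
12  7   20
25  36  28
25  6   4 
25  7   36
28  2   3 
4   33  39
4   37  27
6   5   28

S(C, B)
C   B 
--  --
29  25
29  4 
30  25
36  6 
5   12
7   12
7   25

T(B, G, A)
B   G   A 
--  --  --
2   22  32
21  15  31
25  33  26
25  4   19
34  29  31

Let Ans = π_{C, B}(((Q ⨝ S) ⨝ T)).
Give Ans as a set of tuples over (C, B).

{(29, 25), (30, 25), (7, 25)}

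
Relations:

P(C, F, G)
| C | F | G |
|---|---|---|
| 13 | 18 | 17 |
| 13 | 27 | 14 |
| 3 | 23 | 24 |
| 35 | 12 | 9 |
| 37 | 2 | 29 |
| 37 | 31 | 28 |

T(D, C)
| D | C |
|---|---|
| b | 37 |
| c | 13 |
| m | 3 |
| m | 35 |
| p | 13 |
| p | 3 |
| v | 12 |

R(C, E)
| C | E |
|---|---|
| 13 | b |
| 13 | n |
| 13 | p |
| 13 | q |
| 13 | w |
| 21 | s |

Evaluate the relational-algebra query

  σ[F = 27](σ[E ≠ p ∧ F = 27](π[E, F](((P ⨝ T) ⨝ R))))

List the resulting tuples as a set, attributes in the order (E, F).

Natural join on C: {(13, 18, 17, c), (13, 18, 17, p), (13, 27, 14, c), (13, 27, 14, p), (3, 23, 24, m), (3, 23, 24, p), (35, 12, 9, m), (37, 2, 29, b), (37, 31, 28, b)}
Natural join on C: {(13, 18, 17, c, b), (13, 18, 17, c, n), (13, 18, 17, c, p), (13, 18, 17, c, q), (13, 18, 17, c, w), (13, 18, 17, p, b), (13, 18, 17, p, n), (13, 18, 17, p, p), (13, 18, 17, p, q), (13, 18, 17, p, w), (13, 27, 14, c, b), (13, 27, 14, c, n), (13, 27, 14, c, p), (13, 27, 14, c, q), (13, 27, 14, c, w), (13, 27, 14, p, b), (13, 27, 14, p, n), (13, 27, 14, p, p), (13, 27, 14, p, q), (13, 27, 14, p, w)}
Projecting to E, F (10 duplicate(s) eliminated): {(b, 18), (b, 27), (n, 18), (n, 27), (p, 18), (p, 27), (q, 18), (q, 27), (w, 18), (w, 27)}
Selection E ≠ p ∧ F = 27: {(b, 27), (n, 27), (q, 27), (w, 27)}
Selection F = 27: {(b, 27), (n, 27), (q, 27), (w, 27)}

{(b, 27), (n, 27), (q, 27), (w, 27)}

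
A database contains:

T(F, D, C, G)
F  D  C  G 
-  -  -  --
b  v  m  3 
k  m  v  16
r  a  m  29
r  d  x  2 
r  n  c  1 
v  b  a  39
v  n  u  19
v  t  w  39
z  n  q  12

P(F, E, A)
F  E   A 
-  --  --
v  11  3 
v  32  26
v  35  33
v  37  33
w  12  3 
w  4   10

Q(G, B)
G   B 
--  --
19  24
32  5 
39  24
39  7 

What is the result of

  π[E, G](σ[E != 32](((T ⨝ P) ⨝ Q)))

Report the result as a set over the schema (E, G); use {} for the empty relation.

T ⋈ P (natural join on F): {(v, b, a, 39, 11, 3), (v, b, a, 39, 32, 26), (v, b, a, 39, 35, 33), (v, b, a, 39, 37, 33), (v, n, u, 19, 11, 3), (v, n, u, 19, 32, 26), (v, n, u, 19, 35, 33), (v, n, u, 19, 37, 33), (v, t, w, 39, 11, 3), (v, t, w, 39, 32, 26), (v, t, w, 39, 35, 33), (v, t, w, 39, 37, 33)}
(T ⨝ P) ⋈ Q (natural join on G): {(v, b, a, 39, 11, 3, 24), (v, b, a, 39, 11, 3, 7), (v, b, a, 39, 32, 26, 24), (v, b, a, 39, 32, 26, 7), (v, b, a, 39, 35, 33, 24), (v, b, a, 39, 35, 33, 7), (v, b, a, 39, 37, 33, 24), (v, b, a, 39, 37, 33, 7), (v, n, u, 19, 11, 3, 24), (v, n, u, 19, 32, 26, 24), (v, n, u, 19, 35, 33, 24), (v, n, u, 19, 37, 33, 24), (v, t, w, 39, 11, 3, 24), (v, t, w, 39, 11, 3, 7), (v, t, w, 39, 32, 26, 24), (v, t, w, 39, 32, 26, 7), (v, t, w, 39, 35, 33, 24), (v, t, w, 39, 35, 33, 7), (v, t, w, 39, 37, 33, 24), (v, t, w, 39, 37, 33, 7)}
Apply σ_{E != 32}; surviving tuples: {(v, b, a, 39, 11, 3, 24), (v, b, a, 39, 11, 3, 7), (v, b, a, 39, 35, 33, 24), (v, b, a, 39, 35, 33, 7), (v, b, a, 39, 37, 33, 24), (v, b, a, 39, 37, 33, 7), (v, n, u, 19, 11, 3, 24), (v, n, u, 19, 35, 33, 24), (v, n, u, 19, 37, 33, 24), (v, t, w, 39, 11, 3, 24), (v, t, w, 39, 11, 3, 7), (v, t, w, 39, 35, 33, 24), (v, t, w, 39, 35, 33, 7), (v, t, w, 39, 37, 33, 24), (v, t, w, 39, 37, 33, 7)}
Keep only column(s) E, G (9 duplicate(s) eliminated): {(11, 19), (11, 39), (35, 19), (35, 39), (37, 19), (37, 39)}

{(11, 19), (11, 39), (35, 19), (35, 39), (37, 19), (37, 39)}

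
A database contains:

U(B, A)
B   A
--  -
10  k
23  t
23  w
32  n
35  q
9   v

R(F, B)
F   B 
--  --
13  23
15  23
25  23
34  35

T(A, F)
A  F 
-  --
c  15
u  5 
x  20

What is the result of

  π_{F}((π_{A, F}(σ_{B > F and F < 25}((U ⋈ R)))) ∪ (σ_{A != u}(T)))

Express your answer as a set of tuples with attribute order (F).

{13, 15, 20}

Natural join on B: {(23, t, 13), (23, t, 15), (23, t, 25), (23, w, 13), (23, w, 15), (23, w, 25), (35, q, 34)}
Filtering on B > F and F < 25 leaves {(23, t, 13), (23, t, 15), (23, w, 13), (23, w, 15)}.
π_{A, F} gives {(t, 13), (t, 15), (w, 13), (w, 15)}.
Filtering on A != u leaves {(c, 15), (x, 20)}.
Taking the union: {(c, 15), (t, 13), (t, 15), (w, 13), (w, 15), (x, 20)}
π_{F} gives {13, 15, 20} (3 duplicate(s) eliminated).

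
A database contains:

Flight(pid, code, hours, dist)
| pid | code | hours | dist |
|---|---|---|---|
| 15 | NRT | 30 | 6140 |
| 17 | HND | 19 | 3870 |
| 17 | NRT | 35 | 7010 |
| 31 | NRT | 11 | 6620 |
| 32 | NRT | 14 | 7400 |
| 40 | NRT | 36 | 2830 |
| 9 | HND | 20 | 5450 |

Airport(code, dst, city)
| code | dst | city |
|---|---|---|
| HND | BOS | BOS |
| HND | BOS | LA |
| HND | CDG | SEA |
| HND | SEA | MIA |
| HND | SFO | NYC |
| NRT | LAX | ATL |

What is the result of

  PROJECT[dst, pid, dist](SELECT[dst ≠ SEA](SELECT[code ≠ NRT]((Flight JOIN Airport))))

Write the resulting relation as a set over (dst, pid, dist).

Joining Flight and Airport on code yields {(15, NRT, 30, 6140, LAX, ATL), (17, HND, 19, 3870, BOS, BOS), (17, HND, 19, 3870, BOS, LA), (17, HND, 19, 3870, CDG, SEA), (17, HND, 19, 3870, SEA, MIA), (17, HND, 19, 3870, SFO, NYC), (17, NRT, 35, 7010, LAX, ATL), (31, NRT, 11, 6620, LAX, ATL), (32, NRT, 14, 7400, LAX, ATL), (40, NRT, 36, 2830, LAX, ATL), (9, HND, 20, 5450, BOS, BOS), (9, HND, 20, 5450, BOS, LA), (9, HND, 20, 5450, CDG, SEA), (9, HND, 20, 5450, SEA, MIA), (9, HND, 20, 5450, SFO, NYC)}.
Filtering on code ≠ NRT leaves {(17, HND, 19, 3870, BOS, BOS), (17, HND, 19, 3870, BOS, LA), (17, HND, 19, 3870, CDG, SEA), (17, HND, 19, 3870, SEA, MIA), (17, HND, 19, 3870, SFO, NYC), (9, HND, 20, 5450, BOS, BOS), (9, HND, 20, 5450, BOS, LA), (9, HND, 20, 5450, CDG, SEA), (9, HND, 20, 5450, SEA, MIA), (9, HND, 20, 5450, SFO, NYC)}.
Filtering on dst ≠ SEA leaves {(17, HND, 19, 3870, BOS, BOS), (17, HND, 19, 3870, BOS, LA), (17, HND, 19, 3870, CDG, SEA), (17, HND, 19, 3870, SFO, NYC), (9, HND, 20, 5450, BOS, BOS), (9, HND, 20, 5450, BOS, LA), (9, HND, 20, 5450, CDG, SEA), (9, HND, 20, 5450, SFO, NYC)}.
Keep only column(s) dst, pid, dist (2 duplicate(s) eliminated): {(BOS, 17, 3870), (BOS, 9, 5450), (CDG, 17, 3870), (CDG, 9, 5450), (SFO, 17, 3870), (SFO, 9, 5450)}

{(BOS, 17, 3870), (BOS, 9, 5450), (CDG, 17, 3870), (CDG, 9, 5450), (SFO, 17, 3870), (SFO, 9, 5450)}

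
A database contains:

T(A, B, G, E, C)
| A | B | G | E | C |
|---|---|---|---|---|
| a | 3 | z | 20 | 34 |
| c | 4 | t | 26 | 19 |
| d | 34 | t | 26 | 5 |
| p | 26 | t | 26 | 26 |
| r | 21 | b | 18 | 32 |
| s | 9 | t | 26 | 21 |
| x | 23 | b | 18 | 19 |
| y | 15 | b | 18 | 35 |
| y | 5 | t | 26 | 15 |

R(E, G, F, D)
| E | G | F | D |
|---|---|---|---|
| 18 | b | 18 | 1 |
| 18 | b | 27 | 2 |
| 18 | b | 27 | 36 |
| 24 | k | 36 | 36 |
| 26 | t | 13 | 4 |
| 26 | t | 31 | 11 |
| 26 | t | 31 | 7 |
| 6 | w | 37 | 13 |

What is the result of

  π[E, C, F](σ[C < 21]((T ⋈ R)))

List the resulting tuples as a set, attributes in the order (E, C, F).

Natural join on G, E: {(c, 4, t, 26, 19, 13, 4), (c, 4, t, 26, 19, 31, 11), (c, 4, t, 26, 19, 31, 7), (d, 34, t, 26, 5, 13, 4), (d, 34, t, 26, 5, 31, 11), (d, 34, t, 26, 5, 31, 7), (p, 26, t, 26, 26, 13, 4), (p, 26, t, 26, 26, 31, 11), (p, 26, t, 26, 26, 31, 7), (r, 21, b, 18, 32, 18, 1), (r, 21, b, 18, 32, 27, 2), (r, 21, b, 18, 32, 27, 36), (s, 9, t, 26, 21, 13, 4), (s, 9, t, 26, 21, 31, 11), (s, 9, t, 26, 21, 31, 7), (x, 23, b, 18, 19, 18, 1), (x, 23, b, 18, 19, 27, 2), (x, 23, b, 18, 19, 27, 36), (y, 15, b, 18, 35, 18, 1), (y, 15, b, 18, 35, 27, 2), (y, 15, b, 18, 35, 27, 36), (y, 5, t, 26, 15, 13, 4), (y, 5, t, 26, 15, 31, 11), (y, 5, t, 26, 15, 31, 7)}
Selection C < 21: {(c, 4, t, 26, 19, 13, 4), (c, 4, t, 26, 19, 31, 11), (c, 4, t, 26, 19, 31, 7), (d, 34, t, 26, 5, 13, 4), (d, 34, t, 26, 5, 31, 11), (d, 34, t, 26, 5, 31, 7), (x, 23, b, 18, 19, 18, 1), (x, 23, b, 18, 19, 27, 2), (x, 23, b, 18, 19, 27, 36), (y, 5, t, 26, 15, 13, 4), (y, 5, t, 26, 15, 31, 11), (y, 5, t, 26, 15, 31, 7)}
Projecting to E, C, F (4 duplicate(s) eliminated): {(18, 19, 18), (18, 19, 27), (26, 15, 13), (26, 15, 31), (26, 19, 13), (26, 19, 31), (26, 5, 13), (26, 5, 31)}

{(18, 19, 18), (18, 19, 27), (26, 15, 13), (26, 15, 31), (26, 19, 13), (26, 19, 31), (26, 5, 13), (26, 5, 31)}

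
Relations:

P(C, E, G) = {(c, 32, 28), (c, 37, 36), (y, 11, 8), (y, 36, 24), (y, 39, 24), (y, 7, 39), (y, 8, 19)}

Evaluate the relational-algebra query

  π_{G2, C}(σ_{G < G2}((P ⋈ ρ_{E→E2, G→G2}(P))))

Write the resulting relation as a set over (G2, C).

ρ[E→E2, G→G2]: schema becomes (C, E2, G2); tuples unchanged.
Joining P and ρ_{E→E2, G→G2}(P) on C yields {(c, 32, 28, 32, 28), (c, 32, 28, 37, 36), (c, 37, 36, 32, 28), (c, 37, 36, 37, 36), (y, 11, 8, 11, 8), (y, 11, 8, 36, 24), (y, 11, 8, 39, 24), (y, 11, 8, 7, 39), (y, 11, 8, 8, 19), (y, 36, 24, 11, 8), (y, 36, 24, 36, 24), (y, 36, 24, 39, 24), (y, 36, 24, 7, 39), (y, 36, 24, 8, 19), (y, 39, 24, 11, 8), (y, 39, 24, 36, 24), (y, 39, 24, 39, 24), (y, 39, 24, 7, 39), (y, 39, 24, 8, 19), (y, 7, 39, 11, 8), (y, 7, 39, 36, 24), (y, 7, 39, 39, 24), (y, 7, 39, 7, 39), (y, 7, 39, 8, 19), (y, 8, 19, 11, 8), (y, 8, 19, 36, 24), (y, 8, 19, 39, 24), (y, 8, 19, 7, 39), (y, 8, 19, 8, 19)}.
Apply σ_{G < G2}; surviving tuples: {(c, 32, 28, 37, 36), (y, 11, 8, 36, 24), (y, 11, 8, 39, 24), (y, 11, 8, 7, 39), (y, 11, 8, 8, 19), (y, 36, 24, 7, 39), (y, 39, 24, 7, 39), (y, 8, 19, 36, 24), (y, 8, 19, 39, 24), (y, 8, 19, 7, 39)}
π[G2, C]: project onto (G2, C) (6 duplicate(s) eliminated) → {(19, y), (24, y), (36, c), (39, y)}

{(19, y), (24, y), (36, c), (39, y)}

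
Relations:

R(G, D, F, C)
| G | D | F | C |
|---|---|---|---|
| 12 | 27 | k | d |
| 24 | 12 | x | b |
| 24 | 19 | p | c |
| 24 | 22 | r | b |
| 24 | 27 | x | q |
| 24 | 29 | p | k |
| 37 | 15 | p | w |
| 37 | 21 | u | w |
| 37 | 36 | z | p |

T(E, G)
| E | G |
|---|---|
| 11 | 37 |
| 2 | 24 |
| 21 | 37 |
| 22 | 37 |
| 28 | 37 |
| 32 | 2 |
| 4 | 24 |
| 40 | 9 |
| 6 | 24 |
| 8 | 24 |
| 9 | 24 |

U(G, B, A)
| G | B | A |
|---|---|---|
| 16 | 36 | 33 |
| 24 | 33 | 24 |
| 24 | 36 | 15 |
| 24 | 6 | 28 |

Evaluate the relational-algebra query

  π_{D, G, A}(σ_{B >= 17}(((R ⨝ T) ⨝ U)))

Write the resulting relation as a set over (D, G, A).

Joining R and T on G yields {(24, 12, x, b, 2), (24, 12, x, b, 4), (24, 12, x, b, 6), (24, 12, x, b, 8), (24, 12, x, b, 9), (24, 19, p, c, 2), (24, 19, p, c, 4), (24, 19, p, c, 6), (24, 19, p, c, 8), (24, 19, p, c, 9), (24, 22, r, b, 2), (24, 22, r, b, 4), (24, 22, r, b, 6), (24, 22, r, b, 8), (24, 22, r, b, 9), (24, 27, x, q, 2), (24, 27, x, q, 4), (24, 27, x, q, 6), (24, 27, x, q, 8), (24, 27, x, q, 9), (24, 29, p, k, 2), (24, 29, p, k, 4), (24, 29, p, k, 6), (24, 29, p, k, 8), (24, 29, p, k, 9), (37, 15, p, w, 11), (37, 15, p, w, 21), (37, 15, p, w, 22), (37, 15, p, w, 28), (37, 21, u, w, 11), (37, 21, u, w, 21), (37, 21, u, w, 22), (37, 21, u, w, 28), (37, 36, z, p, 11), (37, 36, z, p, 21), (37, 36, z, p, 22), (37, 36, z, p, 28)}.
Joining (R ⨝ T) and U on G yields {(24, 12, x, b, 2, 33, 24), (24, 12, x, b, 2, 36, 15), (24, 12, x, b, 2, 6, 28), (24, 12, x, b, 4, 33, 24), (24, 12, x, b, 4, 36, 15), (24, 12, x, b, 4, 6, 28), (24, 12, x, b, 6, 33, 24), (24, 12, x, b, 6, 36, 15), (24, 12, x, b, 6, 6, 28), (24, 12, x, b, 8, 33, 24), (24, 12, x, b, 8, 36, 15), (24, 12, x, b, 8, 6, 28), (24, 12, x, b, 9, 33, 24), (24, 12, x, b, 9, 36, 15), (24, 12, x, b, 9, 6, 28), (24, 19, p, c, 2, 33, 24), (24, 19, p, c, 2, 36, 15), (24, 19, p, c, 2, 6, 28), (24, 19, p, c, 4, 33, 24), (24, 19, p, c, 4, 36, 15), (24, 19, p, c, 4, 6, 28), (24, 19, p, c, 6, 33, 24), (24, 19, p, c, 6, 36, 15), (24, 19, p, c, 6, 6, 28), (24, 19, p, c, 8, 33, 24), (24, 19, p, c, 8, 36, 15), (24, 19, p, c, 8, 6, 28), (24, 19, p, c, 9, 33, 24), (24, 19, p, c, 9, 36, 15), (24, 19, p, c, 9, 6, 28), (24, 22, r, b, 2, 33, 24), (24, 22, r, b, 2, 36, 15), (24, 22, r, b, 2, 6, 28), (24, 22, r, b, 4, 33, 24), (24, 22, r, b, 4, 36, 15), (24, 22, r, b, 4, 6, 28), (24, 22, r, b, 6, 33, 24), (24, 22, r, b, 6, 36, 15), (24, 22, r, b, 6, 6, 28), (24, 22, r, b, 8, 33, 24), (24, 22, r, b, 8, 36, 15), (24, 22, r, b, 8, 6, 28), (24, 22, r, b, 9, 33, 24), (24, 22, r, b, 9, 36, 15), (24, 22, r, b, 9, 6, 28), (24, 27, x, q, 2, 33, 24), (24, 27, x, q, 2, 36, 15), (24, 27, x, q, 2, 6, 28), (24, 27, x, q, 4, 33, 24), (24, 27, x, q, 4, 36, 15), (24, 27, x, q, 4, 6, 28), (24, 27, x, q, 6, 33, 24), (24, 27, x, q, 6, 36, 15), (24, 27, x, q, 6, 6, 28), (24, 27, x, q, 8, 33, 24), (24, 27, x, q, 8, 36, 15), (24, 27, x, q, 8, 6, 28), (24, 27, x, q, 9, 33, 24), (24, 27, x, q, 9, 36, 15), (24, 27, x, q, 9, 6, 28), (24, 29, p, k, 2, 33, 24), (24, 29, p, k, 2, 36, 15), (24, 29, p, k, 2, 6, 28), (24, 29, p, k, 4, 33, 24), (24, 29, p, k, 4, 36, 15), (24, 29, p, k, 4, 6, 28), (24, 29, p, k, 6, 33, 24), (24, 29, p, k, 6, 36, 15), (24, 29, p, k, 6, 6, 28), (24, 29, p, k, 8, 33, 24), (24, 29, p, k, 8, 36, 15), (24, 29, p, k, 8, 6, 28), (24, 29, p, k, 9, 33, 24), (24, 29, p, k, 9, 36, 15), (24, 29, p, k, 9, 6, 28)}.
Selection B >= 17: {(24, 12, x, b, 2, 33, 24), (24, 12, x, b, 2, 36, 15), (24, 12, x, b, 4, 33, 24), (24, 12, x, b, 4, 36, 15), (24, 12, x, b, 6, 33, 24), (24, 12, x, b, 6, 36, 15), (24, 12, x, b, 8, 33, 24), (24, 12, x, b, 8, 36, 15), (24, 12, x, b, 9, 33, 24), (24, 12, x, b, 9, 36, 15), (24, 19, p, c, 2, 33, 24), (24, 19, p, c, 2, 36, 15), (24, 19, p, c, 4, 33, 24), (24, 19, p, c, 4, 36, 15), (24, 19, p, c, 6, 33, 24), (24, 19, p, c, 6, 36, 15), (24, 19, p, c, 8, 33, 24), (24, 19, p, c, 8, 36, 15), (24, 19, p, c, 9, 33, 24), (24, 19, p, c, 9, 36, 15), (24, 22, r, b, 2, 33, 24), (24, 22, r, b, 2, 36, 15), (24, 22, r, b, 4, 33, 24), (24, 22, r, b, 4, 36, 15), (24, 22, r, b, 6, 33, 24), (24, 22, r, b, 6, 36, 15), (24, 22, r, b, 8, 33, 24), (24, 22, r, b, 8, 36, 15), (24, 22, r, b, 9, 33, 24), (24, 22, r, b, 9, 36, 15), (24, 27, x, q, 2, 33, 24), (24, 27, x, q, 2, 36, 15), (24, 27, x, q, 4, 33, 24), (24, 27, x, q, 4, 36, 15), (24, 27, x, q, 6, 33, 24), (24, 27, x, q, 6, 36, 15), (24, 27, x, q, 8, 33, 24), (24, 27, x, q, 8, 36, 15), (24, 27, x, q, 9, 33, 24), (24, 27, x, q, 9, 36, 15), (24, 29, p, k, 2, 33, 24), (24, 29, p, k, 2, 36, 15), (24, 29, p, k, 4, 33, 24), (24, 29, p, k, 4, 36, 15), (24, 29, p, k, 6, 33, 24), (24, 29, p, k, 6, 36, 15), (24, 29, p, k, 8, 33, 24), (24, 29, p, k, 8, 36, 15), (24, 29, p, k, 9, 33, 24), (24, 29, p, k, 9, 36, 15)}
Keep only column(s) D, G, A (40 duplicate(s) eliminated): {(12, 24, 15), (12, 24, 24), (19, 24, 15), (19, 24, 24), (22, 24, 15), (22, 24, 24), (27, 24, 15), (27, 24, 24), (29, 24, 15), (29, 24, 24)}

{(12, 24, 15), (12, 24, 24), (19, 24, 15), (19, 24, 24), (22, 24, 15), (22, 24, 24), (27, 24, 15), (27, 24, 24), (29, 24, 15), (29, 24, 24)}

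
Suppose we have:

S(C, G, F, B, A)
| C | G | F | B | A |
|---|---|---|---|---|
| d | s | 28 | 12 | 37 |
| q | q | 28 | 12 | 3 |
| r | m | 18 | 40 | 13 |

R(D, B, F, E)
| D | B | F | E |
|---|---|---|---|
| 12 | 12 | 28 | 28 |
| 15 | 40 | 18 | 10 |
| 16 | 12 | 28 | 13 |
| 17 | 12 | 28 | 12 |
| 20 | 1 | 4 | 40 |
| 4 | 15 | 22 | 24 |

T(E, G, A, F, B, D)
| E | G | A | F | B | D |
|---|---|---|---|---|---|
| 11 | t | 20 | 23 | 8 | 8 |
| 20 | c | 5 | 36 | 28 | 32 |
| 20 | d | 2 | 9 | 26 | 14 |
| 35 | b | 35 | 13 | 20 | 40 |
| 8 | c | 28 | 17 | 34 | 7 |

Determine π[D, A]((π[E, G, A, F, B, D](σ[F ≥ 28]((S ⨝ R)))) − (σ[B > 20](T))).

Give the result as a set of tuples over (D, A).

Natural join on F, B: {(d, s, 28, 12, 37, 12, 28), (d, s, 28, 12, 37, 16, 13), (d, s, 28, 12, 37, 17, 12), (q, q, 28, 12, 3, 12, 28), (q, q, 28, 12, 3, 16, 13), (q, q, 28, 12, 3, 17, 12), (r, m, 18, 40, 13, 15, 10)}
Apply σ_{F ≥ 28}; surviving tuples: {(d, s, 28, 12, 37, 12, 28), (d, s, 28, 12, 37, 16, 13), (d, s, 28, 12, 37, 17, 12), (q, q, 28, 12, 3, 12, 28), (q, q, 28, 12, 3, 16, 13), (q, q, 28, 12, 3, 17, 12)}
π_{E, G, A, F, B, D} gives {(12, q, 3, 28, 12, 17), (12, s, 37, 28, 12, 17), (13, q, 3, 28, 12, 16), (13, s, 37, 28, 12, 16), (28, q, 3, 28, 12, 12), (28, s, 37, 28, 12, 12)}.
Apply σ_{B > 20}; surviving tuples: {(20, c, 5, 36, 28, 32), (20, d, 2, 9, 26, 14), (8, c, 28, 17, 34, 7)}
Taking the difference: {(12, q, 3, 28, 12, 17), (12, s, 37, 28, 12, 17), (13, q, 3, 28, 12, 16), (13, s, 37, 28, 12, 16), (28, q, 3, 28, 12, 12), (28, s, 37, 28, 12, 12)}
π_{D, A} gives {(12, 3), (12, 37), (16, 3), (16, 37), (17, 3), (17, 37)}.

{(12, 3), (12, 37), (16, 3), (16, 37), (17, 3), (17, 37)}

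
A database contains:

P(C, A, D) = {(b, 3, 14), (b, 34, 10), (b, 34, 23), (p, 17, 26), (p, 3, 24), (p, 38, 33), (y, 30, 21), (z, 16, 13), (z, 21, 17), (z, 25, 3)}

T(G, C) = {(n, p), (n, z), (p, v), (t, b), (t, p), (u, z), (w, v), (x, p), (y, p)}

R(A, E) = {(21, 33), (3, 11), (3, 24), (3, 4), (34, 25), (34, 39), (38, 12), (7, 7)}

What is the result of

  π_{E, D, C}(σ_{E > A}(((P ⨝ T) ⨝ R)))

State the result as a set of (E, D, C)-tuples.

Joining P and T on C yields {(b, 3, 14, t), (b, 34, 10, t), (b, 34, 23, t), (p, 17, 26, n), (p, 17, 26, t), (p, 17, 26, x), (p, 17, 26, y), (p, 3, 24, n), (p, 3, 24, t), (p, 3, 24, x), (p, 3, 24, y), (p, 38, 33, n), (p, 38, 33, t), (p, 38, 33, x), (p, 38, 33, y), (z, 16, 13, n), (z, 16, 13, u), (z, 21, 17, n), (z, 21, 17, u), (z, 25, 3, n), (z, 25, 3, u)}.
Joining (P ⨝ T) and R on A yields {(b, 3, 14, t, 11), (b, 3, 14, t, 24), (b, 3, 14, t, 4), (b, 34, 10, t, 25), (b, 34, 10, t, 39), (b, 34, 23, t, 25), (b, 34, 23, t, 39), (p, 3, 24, n, 11), (p, 3, 24, n, 24), (p, 3, 24, n, 4), (p, 3, 24, t, 11), (p, 3, 24, t, 24), (p, 3, 24, t, 4), (p, 3, 24, x, 11), (p, 3, 24, x, 24), (p, 3, 24, x, 4), (p, 3, 24, y, 11), (p, 3, 24, y, 24), (p, 3, 24, y, 4), (p, 38, 33, n, 12), (p, 38, 33, t, 12), (p, 38, 33, x, 12), (p, 38, 33, y, 12), (z, 21, 17, n, 33), (z, 21, 17, u, 33)}.
σ[E > A]: keep tuples satisfying E > A → {(b, 3, 14, t, 11), (b, 3, 14, t, 24), (b, 3, 14, t, 4), (b, 34, 10, t, 39), (b, 34, 23, t, 39), (p, 3, 24, n, 11), (p, 3, 24, n, 24), (p, 3, 24, n, 4), (p, 3, 24, t, 11), (p, 3, 24, t, 24), (p, 3, 24, t, 4), (p, 3, 24, x, 11), (p, 3, 24, x, 24), (p, 3, 24, x, 4), (p, 3, 24, y, 11), (p, 3, 24, y, 24), (p, 3, 24, y, 4), (z, 21, 17, n, 33), (z, 21, 17, u, 33)}
Keep only column(s) E, D, C (10 duplicate(s) eliminated): {(11, 14, b), (11, 24, p), (24, 14, b), (24, 24, p), (33, 17, z), (39, 10, b), (39, 23, b), (4, 14, b), (4, 24, p)}

{(11, 14, b), (11, 24, p), (24, 14, b), (24, 24, p), (33, 17, z), (39, 10, b), (39, 23, b), (4, 14, b), (4, 24, p)}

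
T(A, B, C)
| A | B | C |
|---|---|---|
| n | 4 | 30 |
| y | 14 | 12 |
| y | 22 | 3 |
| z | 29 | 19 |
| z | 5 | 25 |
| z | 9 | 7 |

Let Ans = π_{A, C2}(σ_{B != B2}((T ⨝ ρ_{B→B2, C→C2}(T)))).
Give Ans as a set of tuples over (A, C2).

ρ[B→B2, C→C2]: schema becomes (A, B2, C2); tuples unchanged.
T ⋈ ρ_{B→B2, C→C2}(T) (natural join on A): {(n, 4, 30, 4, 30), (y, 14, 12, 14, 12), (y, 14, 12, 22, 3), (y, 22, 3, 14, 12), (y, 22, 3, 22, 3), (z, 29, 19, 29, 19), (z, 29, 19, 5, 25), (z, 29, 19, 9, 7), (z, 5, 25, 29, 19), (z, 5, 25, 5, 25), (z, 5, 25, 9, 7), (z, 9, 7, 29, 19), (z, 9, 7, 5, 25), (z, 9, 7, 9, 7)}
Apply σ_{B != B2}; surviving tuples: {(y, 14, 12, 22, 3), (y, 22, 3, 14, 12), (z, 29, 19, 5, 25), (z, 29, 19, 9, 7), (z, 5, 25, 29, 19), (z, 5, 25, 9, 7), (z, 9, 7, 29, 19), (z, 9, 7, 5, 25)}
Keep only column(s) A, C2 (3 duplicate(s) eliminated): {(y, 12), (y, 3), (z, 19), (z, 25), (z, 7)}

{(y, 12), (y, 3), (z, 19), (z, 25), (z, 7)}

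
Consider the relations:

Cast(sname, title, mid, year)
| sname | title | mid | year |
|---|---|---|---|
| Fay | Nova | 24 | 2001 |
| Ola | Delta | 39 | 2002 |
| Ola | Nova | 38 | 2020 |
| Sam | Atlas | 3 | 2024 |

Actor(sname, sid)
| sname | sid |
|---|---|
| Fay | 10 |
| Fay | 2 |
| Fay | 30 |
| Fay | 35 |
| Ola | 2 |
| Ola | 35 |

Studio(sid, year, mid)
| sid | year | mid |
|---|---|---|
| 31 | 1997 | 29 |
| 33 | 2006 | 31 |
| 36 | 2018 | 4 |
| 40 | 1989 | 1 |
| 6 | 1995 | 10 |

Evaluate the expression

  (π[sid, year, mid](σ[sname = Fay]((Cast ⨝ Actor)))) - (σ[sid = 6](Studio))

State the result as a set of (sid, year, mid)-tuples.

{(10, 2001, 24), (2, 2001, 24), (30, 2001, 24), (35, 2001, 24)}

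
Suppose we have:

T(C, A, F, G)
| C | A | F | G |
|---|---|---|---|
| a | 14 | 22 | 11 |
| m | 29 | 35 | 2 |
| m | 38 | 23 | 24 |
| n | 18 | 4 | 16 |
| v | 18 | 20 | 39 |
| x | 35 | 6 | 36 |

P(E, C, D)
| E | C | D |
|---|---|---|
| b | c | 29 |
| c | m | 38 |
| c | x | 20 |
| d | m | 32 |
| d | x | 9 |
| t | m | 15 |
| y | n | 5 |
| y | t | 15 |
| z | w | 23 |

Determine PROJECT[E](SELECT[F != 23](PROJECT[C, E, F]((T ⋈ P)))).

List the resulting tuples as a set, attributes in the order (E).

T ⋈ P (natural join on C): {(m, 29, 35, 2, c, 38), (m, 29, 35, 2, d, 32), (m, 29, 35, 2, t, 15), (m, 38, 23, 24, c, 38), (m, 38, 23, 24, d, 32), (m, 38, 23, 24, t, 15), (n, 18, 4, 16, y, 5), (x, 35, 6, 36, c, 20), (x, 35, 6, 36, d, 9)}
π[C, E, F]: project onto (C, E, F) → {(m, c, 23), (m, c, 35), (m, d, 23), (m, d, 35), (m, t, 23), (m, t, 35), (n, y, 4), (x, c, 6), (x, d, 6)}
σ[F != 23]: keep tuples satisfying F != 23 → {(m, c, 35), (m, d, 35), (m, t, 35), (n, y, 4), (x, c, 6), (x, d, 6)}
π[E]: project onto (E) (2 duplicate(s) eliminated) → {c, d, t, y}

{c, d, t, y}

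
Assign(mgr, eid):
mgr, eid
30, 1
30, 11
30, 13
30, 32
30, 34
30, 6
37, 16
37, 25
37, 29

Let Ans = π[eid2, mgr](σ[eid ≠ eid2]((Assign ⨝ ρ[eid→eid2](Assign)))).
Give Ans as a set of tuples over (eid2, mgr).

{(1, 30), (11, 30), (13, 30), (16, 37), (25, 37), (29, 37), (32, 30), (34, 30), (6, 30)}

ρ[eid→eid2]: schema becomes (mgr, eid2); tuples unchanged.
Assign ⋈ ρ[eid→eid2](Assign) (natural join on mgr): {(30, 1, 1), (30, 1, 11), (30, 1, 13), (30, 1, 32), (30, 1, 34), (30, 1, 6), (30, 11, 1), (30, 11, 11), (30, 11, 13), (30, 11, 32), (30, 11, 34), (30, 11, 6), (30, 13, 1), (30, 13, 11), (30, 13, 13), (30, 13, 32), (30, 13, 34), (30, 13, 6), (30, 32, 1), (30, 32, 11), (30, 32, 13), (30, 32, 32), (30, 32, 34), (30, 32, 6), (30, 34, 1), (30, 34, 11), (30, 34, 13), (30, 34, 32), (30, 34, 34), (30, 34, 6), (30, 6, 1), (30, 6, 11), (30, 6, 13), (30, 6, 32), (30, 6, 34), (30, 6, 6), (37, 16, 16), (37, 16, 25), (37, 16, 29), (37, 25, 16), (37, 25, 25), (37, 25, 29), (37, 29, 16), (37, 29, 25), (37, 29, 29)}
Apply σ_{eid ≠ eid2}; surviving tuples: {(30, 1, 11), (30, 1, 13), (30, 1, 32), (30, 1, 34), (30, 1, 6), (30, 11, 1), (30, 11, 13), (30, 11, 32), (30, 11, 34), (30, 11, 6), (30, 13, 1), (30, 13, 11), (30, 13, 32), (30, 13, 34), (30, 13, 6), (30, 32, 1), (30, 32, 11), (30, 32, 13), (30, 32, 34), (30, 32, 6), (30, 34, 1), (30, 34, 11), (30, 34, 13), (30, 34, 32), (30, 34, 6), (30, 6, 1), (30, 6, 11), (30, 6, 13), (30, 6, 32), (30, 6, 34), (37, 16, 25), (37, 16, 29), (37, 25, 16), (37, 25, 29), (37, 29, 16), (37, 29, 25)}
Keep only column(s) eid2, mgr (27 duplicate(s) eliminated): {(1, 30), (11, 30), (13, 30), (16, 37), (25, 37), (29, 37), (32, 30), (34, 30), (6, 30)}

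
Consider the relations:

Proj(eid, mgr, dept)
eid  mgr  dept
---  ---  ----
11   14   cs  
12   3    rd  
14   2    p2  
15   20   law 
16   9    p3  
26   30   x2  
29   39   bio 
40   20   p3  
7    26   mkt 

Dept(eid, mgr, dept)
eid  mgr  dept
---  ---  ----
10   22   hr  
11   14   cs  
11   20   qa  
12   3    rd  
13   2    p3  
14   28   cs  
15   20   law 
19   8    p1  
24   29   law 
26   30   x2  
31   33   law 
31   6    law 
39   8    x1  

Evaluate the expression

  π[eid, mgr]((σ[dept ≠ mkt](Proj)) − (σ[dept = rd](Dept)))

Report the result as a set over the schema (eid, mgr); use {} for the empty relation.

{(11, 14), (14, 2), (15, 20), (16, 9), (26, 30), (29, 39), (40, 20)}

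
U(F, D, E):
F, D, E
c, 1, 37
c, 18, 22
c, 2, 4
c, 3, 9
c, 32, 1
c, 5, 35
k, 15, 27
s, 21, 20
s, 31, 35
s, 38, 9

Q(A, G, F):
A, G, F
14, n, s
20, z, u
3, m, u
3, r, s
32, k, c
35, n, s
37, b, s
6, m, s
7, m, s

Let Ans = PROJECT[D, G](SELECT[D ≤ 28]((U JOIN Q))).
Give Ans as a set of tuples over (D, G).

{(1, k), (18, k), (2, k), (21, b), (21, m), (21, n), (21, r), (3, k), (5, k)}

U ⋈ Q (natural join on F): {(c, 1, 37, 32, k), (c, 18, 22, 32, k), (c, 2, 4, 32, k), (c, 3, 9, 32, k), (c, 32, 1, 32, k), (c, 5, 35, 32, k), (s, 21, 20, 14, n), (s, 21, 20, 3, r), (s, 21, 20, 35, n), (s, 21, 20, 37, b), (s, 21, 20, 6, m), (s, 21, 20, 7, m), (s, 31, 35, 14, n), (s, 31, 35, 3, r), (s, 31, 35, 35, n), (s, 31, 35, 37, b), (s, 31, 35, 6, m), (s, 31, 35, 7, m), (s, 38, 9, 14, n), (s, 38, 9, 3, r), (s, 38, 9, 35, n), (s, 38, 9, 37, b), (s, 38, 9, 6, m), (s, 38, 9, 7, m)}
Selection D ≤ 28: {(c, 1, 37, 32, k), (c, 18, 22, 32, k), (c, 2, 4, 32, k), (c, 3, 9, 32, k), (c, 5, 35, 32, k), (s, 21, 20, 14, n), (s, 21, 20, 3, r), (s, 21, 20, 35, n), (s, 21, 20, 37, b), (s, 21, 20, 6, m), (s, 21, 20, 7, m)}
π[D, G]: project onto (D, G) (2 duplicate(s) eliminated) → {(1, k), (18, k), (2, k), (21, b), (21, m), (21, n), (21, r), (3, k), (5, k)}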